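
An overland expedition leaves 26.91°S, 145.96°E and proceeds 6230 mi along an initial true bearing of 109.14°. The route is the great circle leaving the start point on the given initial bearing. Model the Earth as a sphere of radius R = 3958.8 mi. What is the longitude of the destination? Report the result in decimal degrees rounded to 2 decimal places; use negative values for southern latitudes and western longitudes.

longitude -114.96°

Angular distance δ = d/R = 6230 / 3958.8 = 1.573709 rad.
With φ₁ = -26.91° = -0.469668 rad and θ = 109.14° = 1.904852 rad:
Applying the spherical law of cosines for sides, sin φ₂ = sin φ₁ cos δ + cos φ₁ sin δ cos θ = -0.291055, so φ₂ = -16.92°.
For the longitude increment, Δλ = atan2( sin θ sin δ cos φ₁, cos δ − sin φ₁ sin φ₂ ) = atan2(0.842421, -0.134642) = 99.08°.
λ₂ = 145.96° + 99.08° = 245.04°, normalized to (−180°, 180°] → -114.96°.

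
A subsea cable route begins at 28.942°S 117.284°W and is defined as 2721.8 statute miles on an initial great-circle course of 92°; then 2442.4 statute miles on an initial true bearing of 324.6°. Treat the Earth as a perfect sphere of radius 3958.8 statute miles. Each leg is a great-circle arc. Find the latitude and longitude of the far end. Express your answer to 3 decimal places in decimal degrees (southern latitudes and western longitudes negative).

Apply the spherical direct solution leg by leg, carrying full precision between legs.
Leg 1: from (-28.942°, -117.284°), δ = 2721.8/3958.8 = 0.687532 rad, θ = 92° → φ = -23.164°, λ = -73.665°.
Leg 2: from (-23.164°, -73.665°), δ = 2442.4/3958.8 = 0.616955 rad, θ = 324.6° → φ = 6.473°, λ = -93.377°.

latitude 6.473°, longitude -93.377°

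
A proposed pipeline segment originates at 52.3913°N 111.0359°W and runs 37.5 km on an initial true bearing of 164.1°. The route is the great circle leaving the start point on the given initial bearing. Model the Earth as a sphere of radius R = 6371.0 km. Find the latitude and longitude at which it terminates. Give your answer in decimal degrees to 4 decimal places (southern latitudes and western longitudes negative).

latitude 52.0669°, longitude -110.8856°

Angular distance δ = d/R = 37.5 / 6371 = 0.005886 rad.
With φ₁ = 52.3913° = 0.914401 rad and θ = 164.1° = 2.864085 rad:
Destination latitude: φ₂ = arcsin( sin φ₁ cos δ + cos φ₁ sin δ cos θ ) = arcsin(0.788729) = 52.0669°.
Then Δλ = atan2(0.000984, 0.375154) = 0.002623 rad, from sin θ sin δ cos φ₁ over cos δ − sin φ₁ sin φ₂.
Hence λ₂ = -111.0359° + 0.1503° = -110.8856°.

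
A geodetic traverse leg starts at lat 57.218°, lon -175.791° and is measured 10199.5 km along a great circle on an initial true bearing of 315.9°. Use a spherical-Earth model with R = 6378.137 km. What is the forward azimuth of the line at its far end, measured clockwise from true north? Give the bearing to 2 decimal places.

final bearing 203.87°

δ = 10199.5/6378.137 = 1.599135 rad (91.6237°).
Converting: φ₁ = 0.998642 rad, θ = 5.513495 rad.
Applying the spherical law of cosines for sides, sin φ₂ = sin φ₁ cos δ + cos φ₁ sin δ cos θ = 0.364847, so φ₂ = 21.398°.
For the longitude increment, Δλ = atan2( sin θ sin δ cos φ₁, cos δ − sin φ₁ sin φ₂ ) = atan2(-0.376647, -0.335075) = -131.657°.
λ₂ = -175.791° + -131.657° = -307.448°, normalized to (−180°, 180°] → 52.552°.
The forward bearing on arrival equals the back-azimuth from the destination plus 180°.
Back-azimuth from P₂ (21.40°, 52.55°) to P₁ (57.22°, -175.79°), with Δλ' = λ₁ − λ₂ = -228.34°: atan2( sin Δλ' cos φ₁ , cos φ₂ sin φ₁ − sin φ₂ cos φ₁ cos Δλ' ) = 23.87°.
Final bearing = (23.87° + 180°) mod 360° = 203.87°.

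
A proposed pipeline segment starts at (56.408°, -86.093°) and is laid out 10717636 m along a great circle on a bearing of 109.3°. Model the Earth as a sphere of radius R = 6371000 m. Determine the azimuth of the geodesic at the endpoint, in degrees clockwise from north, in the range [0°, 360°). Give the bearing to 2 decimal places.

final bearing 147.11°

Angular distance δ = d/R = 10717636 / 6371000 = 1.682253 rad.
Converting: φ₁ = 0.984505 rad, θ = 1.907645 rad.
sin φ₂ = sin φ₁ cos δ + cos φ₁ sin δ cos θ = (0.832999)(-0.111226) + (0.553275)(0.993795)(-0.330514) = -0.274382
φ₂ = asin(-0.274382) = -0.277947 rad = -15.925°.
Then Δλ = atan2(0.518942, 0.117334) = 1.348434 rad, from sin θ sin δ cos φ₁ over cos δ − sin φ₁ sin φ₂.
λ₂ = -86.093° + 77.260° = -8.833°.
The forward bearing on arrival equals the back-azimuth from the destination plus 180°.
Back-azimuth from P₂ (-15.93°, -8.83°) to P₁ (56.41°, -86.09°), with Δλ' = λ₁ − λ₂ = -77.26°: atan2( sin Δλ' cos φ₁ , cos φ₂ sin φ₁ − sin φ₂ cos φ₁ cos Δλ' ) = 327.11°.
Final bearing = (327.11° + 180°) mod 360° = 147.11°.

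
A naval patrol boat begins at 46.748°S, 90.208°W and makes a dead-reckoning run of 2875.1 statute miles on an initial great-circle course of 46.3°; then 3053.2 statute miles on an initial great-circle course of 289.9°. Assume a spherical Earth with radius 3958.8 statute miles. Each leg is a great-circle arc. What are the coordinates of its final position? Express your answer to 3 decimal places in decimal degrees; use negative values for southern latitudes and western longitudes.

latitude 3.774°, longitude -101.705°

Apply the spherical direct solution leg by leg, carrying full precision between legs.
Leg 1: from (-46.748°, -90.208°), δ = 2875.1/3958.8 = 0.726255 rad, θ = 46.3° → φ = -13.308°, λ = -60.647°.
Leg 2: from (-13.308°, -60.647°), δ = 3053.2/3958.8 = 0.771244 rad, θ = 289.9° → φ = 3.774°, λ = -101.705°.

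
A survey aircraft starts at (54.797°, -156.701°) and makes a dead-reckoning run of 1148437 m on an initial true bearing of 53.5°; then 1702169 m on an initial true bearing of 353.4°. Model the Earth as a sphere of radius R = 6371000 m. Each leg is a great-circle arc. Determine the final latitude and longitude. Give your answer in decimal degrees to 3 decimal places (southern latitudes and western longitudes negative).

latitude 75.035°, longitude -146.737°

Apply the spherical direct solution leg by leg, carrying full precision between legs.
Leg 1: from (54.797°, -156.701°), δ = 1148437/6371000 = 0.180260 rad, θ = 53.5° → φ = 59.923°, λ = -139.988°.
Leg 2: from (59.923°, -139.988°), δ = 1702169/6371000 = 0.267175 rad, θ = 353.4° → φ = 75.035°, λ = -146.737°.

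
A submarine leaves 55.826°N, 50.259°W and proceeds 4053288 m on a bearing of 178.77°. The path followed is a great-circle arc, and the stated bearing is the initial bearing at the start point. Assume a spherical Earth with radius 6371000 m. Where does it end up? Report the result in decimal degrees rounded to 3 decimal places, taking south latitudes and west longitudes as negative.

latitude 19.379°, longitude -49.484°

δ = 4053288/6371000 = 0.636209 rad (36.4521°).
Converting: φ₁ = 0.974348 rad, θ = 3.120125 rad.
Destination latitude: φ₂ = arcsin( sin φ₁ cos δ + cos φ₁ sin δ cos θ ) = arcsin(0.331808) = 19.379°.
Δλ = atan2( sin θ sin δ cos φ₁ , cos δ − sin φ₁ sin φ₂ ) = atan2(0.007164, 0.529837) = 0.013520 rad = 0.775°.
λ₂ = λ₁ + Δλ = -49.484°.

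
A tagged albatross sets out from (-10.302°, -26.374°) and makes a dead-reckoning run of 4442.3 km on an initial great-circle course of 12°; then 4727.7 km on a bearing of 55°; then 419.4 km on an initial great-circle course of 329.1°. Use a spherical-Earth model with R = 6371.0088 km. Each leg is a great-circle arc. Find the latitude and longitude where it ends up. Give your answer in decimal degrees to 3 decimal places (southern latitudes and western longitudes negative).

latitude 47.174°, longitude 29.820°

Apply the spherical direct solution leg by leg, carrying full precision between legs.
Leg 1: from (-10.302°, -26.374°), δ = 4442.3/6371.0088 = 0.697268 rad, θ = 12° → φ = 28.742°, λ = -17.616°.
Leg 2: from (28.742°, -17.616°), δ = 4727.7/6371.0088 = 0.742065 rad, θ = 55° → φ = 43.972°, λ = 32.668°.
Leg 3: from (43.972°, 32.668°), δ = 419.4/6371.0088 = 0.065829 rad, θ = 329.1° → φ = 47.174°, λ = 29.820°.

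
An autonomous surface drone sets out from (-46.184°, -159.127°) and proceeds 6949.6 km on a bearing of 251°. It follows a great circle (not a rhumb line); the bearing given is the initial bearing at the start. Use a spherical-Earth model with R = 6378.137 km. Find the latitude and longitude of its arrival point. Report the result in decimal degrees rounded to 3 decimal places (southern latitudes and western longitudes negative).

δ = 6949.6/6378.137 = 1.089597 rad (62.4293°).
Converting: φ₁ = -0.806063 rad, θ = 4.380776 rad.
Destination latitude: φ₂ = arcsin( sin φ₁ cos δ + cos φ₁ sin δ cos θ ) = arcsin(-0.533780) = -32.261°.
Δλ = atan2( sin θ sin δ cos φ₁ , cos δ − sin φ₁ sin φ₂ ) = atan2(-0.580286, 0.077684) = -1.437715 rad = -82.375°.
λ₂ = -159.127° + -82.375° = -241.502°, normalized to (−180°, 180°] → 118.498°.

latitude -32.261°, longitude 118.498°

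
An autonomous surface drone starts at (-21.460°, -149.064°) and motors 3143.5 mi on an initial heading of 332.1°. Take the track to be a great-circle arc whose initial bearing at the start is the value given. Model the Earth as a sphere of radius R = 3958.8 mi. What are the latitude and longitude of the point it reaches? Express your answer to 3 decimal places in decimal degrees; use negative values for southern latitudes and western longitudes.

δ = 3143.5/3958.8 = 0.794054 rad (45.4959°).
Converting: φ₁ = -0.374548 rad, θ = 5.796238 rad.
Applying the spherical law of cosines for sides, sin φ₂ = sin φ₁ cos δ + cos φ₁ sin δ cos θ = 0.330158, so φ₂ = 19.278°.
For the longitude increment, Δλ = atan2( sin θ sin δ cos φ₁, cos δ − sin φ₁ sin φ₂ ) = atan2(-0.310592, 0.821749) = -20.705°.
λ₂ = λ₁ + Δλ = -169.769°.

latitude 19.278°, longitude -169.769°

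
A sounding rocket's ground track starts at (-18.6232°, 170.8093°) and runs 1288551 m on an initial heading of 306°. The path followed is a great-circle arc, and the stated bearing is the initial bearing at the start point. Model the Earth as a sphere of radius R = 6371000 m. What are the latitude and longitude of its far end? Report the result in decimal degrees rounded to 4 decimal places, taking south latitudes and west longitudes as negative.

latitude -11.5922°, longitude 161.2600°

δ = 1288551/6371000 = 0.202253 rad (11.5882°).
With φ₁ = -18.6232° = -0.325036 rad and θ = 306° = 5.340708 rad:
Applying the spherical law of cosines for sides, sin φ₂ = sin φ₁ cos δ + cos φ₁ sin δ cos θ = -0.200944, so φ₂ = -11.5922°.
For the longitude increment, Δλ = atan2( sin θ sin δ cos φ₁, cos δ − sin φ₁ sin φ₂ ) = atan2(-0.154003, 0.915447) = -9.5493°.
λ₂ = 170.8093° + -9.5493° = 161.2600°.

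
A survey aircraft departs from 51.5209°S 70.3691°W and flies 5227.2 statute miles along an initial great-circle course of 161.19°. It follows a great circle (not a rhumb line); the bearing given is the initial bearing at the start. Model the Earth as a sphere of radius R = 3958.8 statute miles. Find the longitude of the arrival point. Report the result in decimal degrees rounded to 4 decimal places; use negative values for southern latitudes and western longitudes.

longitude 80.6393°

δ = 5227.2/3958.8 = 1.320400 rad (75.6534°).
Start latitude φ₁ = -0.899209 rad; initial bearing θ = 2.813296 rad.
Applying the spherical law of cosines for sides, sin φ₂ = sin φ₁ cos δ + cos φ₁ sin δ cos θ = -0.764606, so φ₂ = -49.8720°.
For the longitude increment, Δλ = atan2( sin θ sin δ cos φ₁, cos δ − sin φ₁ sin φ₂ ) = atan2(0.194369, -0.350773) = 151.0084°.
λ₂ = -70.3691° + 151.0084° = 80.6393°.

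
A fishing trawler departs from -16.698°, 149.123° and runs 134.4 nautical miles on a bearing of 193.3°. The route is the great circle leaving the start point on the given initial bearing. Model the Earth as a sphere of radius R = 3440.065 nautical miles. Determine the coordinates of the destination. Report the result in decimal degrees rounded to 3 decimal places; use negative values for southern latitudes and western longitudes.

latitude -18.876°, longitude 148.579°

Central angle δ = d/R = 0.039069 rad.
Converting: φ₁ = -0.291435 rad, θ = 3.373721 rad.
Destination latitude: φ₂ = arcsin( sin φ₁ cos δ + cos φ₁ sin δ cos θ ) = arcsin(-0.323516) = -18.876°.
Then Δλ = atan2(-0.008607, 0.906282) = -0.009496 rad, from sin θ sin δ cos φ₁ over cos δ − sin φ₁ sin φ₂.
λ₂ = λ₁ + Δλ = 148.579°.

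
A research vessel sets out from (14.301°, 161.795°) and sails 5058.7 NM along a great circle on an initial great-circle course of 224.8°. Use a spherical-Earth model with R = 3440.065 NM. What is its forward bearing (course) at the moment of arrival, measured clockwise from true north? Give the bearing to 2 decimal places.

final bearing 245.26°

δ = 5058.7/3440.065 = 1.470525 rad (84.2548°).
Converting: φ₁ = 0.249600 rad, θ = 3.923500 rad.
Destination latitude: φ₂ = arcsin( sin φ₁ cos δ + cos φ₁ sin δ cos θ ) = arcsin(-0.659401) = -41.254°.
For the longitude increment, Δλ = atan2( sin θ sin δ cos φ₁, cos δ − sin φ₁ sin φ₂ ) = atan2(-0.679369, 0.262986) = -68.838°.
Hence λ₂ = 161.795° + -68.838° = 92.957°.
The forward bearing on arrival equals the back-azimuth from the destination plus 180°.
Back-azimuth from P₂ (-41.25°, 92.96°) to P₁ (14.30°, 161.79°), with Δλ' = λ₁ − λ₂ = 68.84°: atan2( sin Δλ' cos φ₁ , cos φ₂ sin φ₁ − sin φ₂ cos φ₁ cos Δλ' ) = 65.26°.
Final bearing = (65.26° + 180°) mod 360° = 245.26°.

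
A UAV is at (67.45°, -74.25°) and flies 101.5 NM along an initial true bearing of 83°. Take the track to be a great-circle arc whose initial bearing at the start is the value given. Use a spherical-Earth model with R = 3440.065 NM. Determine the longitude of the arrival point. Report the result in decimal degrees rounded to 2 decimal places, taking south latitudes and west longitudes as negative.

Angular distance δ = d/R = 101.5 / 3440.065 = 0.029505 rad.
With φ₁ = 67.45° = 1.177225 rad and θ = 83° = 1.448623 rad:
Destination latitude: φ₂ = arcsin( sin φ₁ cos δ + cos φ₁ sin δ cos θ ) = arcsin(0.924522) = 67.60°.
For the longitude increment, Δλ = atan2( sin θ sin δ cos φ₁, cos δ − sin φ₁ sin φ₂ ) = atan2(0.011229, 0.145727) = 4.41°.
Hence λ₂ = -74.25° + 4.41° = -69.84°.

longitude -69.84°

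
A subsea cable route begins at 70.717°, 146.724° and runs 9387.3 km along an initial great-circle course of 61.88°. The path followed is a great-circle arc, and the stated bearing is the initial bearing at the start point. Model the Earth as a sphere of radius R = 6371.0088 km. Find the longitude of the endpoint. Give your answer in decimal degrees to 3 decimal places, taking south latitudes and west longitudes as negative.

longitude -98.203°

Angular distance δ = d/R = 9387.3 / 6371.0088 = 1.473440 rad.
Converting: φ₁ = 1.234244 rad, θ = 1.080010 rad.
Applying the spherical law of cosines for sides, sin φ₂ = sin φ₁ cos δ + cos φ₁ sin δ cos θ = 0.246658, so φ₂ = 14.280°.
Δλ = atan2( sin θ sin δ cos φ₁ , cos δ − sin φ₁ sin φ₂ ) = atan2(0.289875, -0.135618) = 2.008395 rad = 115.073°.
λ₂ = 146.724° + 115.073° = 261.797°, normalized to (−180°, 180°] → -98.203°.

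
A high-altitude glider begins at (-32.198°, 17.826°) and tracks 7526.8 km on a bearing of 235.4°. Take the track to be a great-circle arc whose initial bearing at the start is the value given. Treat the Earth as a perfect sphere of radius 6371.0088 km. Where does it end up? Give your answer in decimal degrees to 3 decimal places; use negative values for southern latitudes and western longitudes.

latitude -40.303°, longitude -69.069°

Central angle δ = d/R = 1.181414 rad.
With φ₁ = -32.198° = -0.561961 rad and θ = 235.4° = 4.108505 rad:
sin φ₂ = sin φ₁ cos δ + cos φ₁ sin δ cos θ = (-0.532847)(0.379617) + (0.846212)(0.925144)(-0.567844) = -0.646824
φ₂ = asin(-0.646824) = -0.703413 rad = -40.303°.
For the longitude increment, Δλ = atan2( sin θ sin δ cos φ₁, cos δ − sin φ₁ sin φ₂ ) = atan2(-0.644407, 0.034959) = -86.895°.
λ₂ = 17.826° + -86.895° = -69.069°.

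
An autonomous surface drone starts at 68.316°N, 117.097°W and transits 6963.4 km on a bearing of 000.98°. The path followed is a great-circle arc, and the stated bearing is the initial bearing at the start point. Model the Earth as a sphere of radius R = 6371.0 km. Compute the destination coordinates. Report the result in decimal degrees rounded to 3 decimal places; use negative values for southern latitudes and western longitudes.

Central angle δ = d/R = 1.092984 rad.
With φ₁ = 68.316° = 1.192339 rad and θ = 0.98° = 0.017104 rad:
sin φ₂ = sin φ₁ cos δ + cos φ₁ sin δ cos θ = (0.929236)(0.459838) + (0.369487)(0.888003)(0.999854) = 0.755356
φ₂ = asin(0.755356) = 0.856196 rad = 49.056°.
Then Δλ = atan2(0.005612, -0.242066) = 3.118414 rad, from sin θ sin δ cos φ₁ over cos δ − sin φ₁ sin φ₂.
Hence λ₂ = -117.097° + 178.672° = 61.575°.

latitude 49.056°, longitude 61.575°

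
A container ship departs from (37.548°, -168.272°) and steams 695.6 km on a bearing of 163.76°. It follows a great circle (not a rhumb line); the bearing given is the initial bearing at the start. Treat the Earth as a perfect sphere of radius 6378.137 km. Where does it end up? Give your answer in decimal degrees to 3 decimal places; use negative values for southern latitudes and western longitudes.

latitude 31.530°, longitude -166.225°

Central angle δ = d/R = 0.109060 rad.
With φ₁ = 37.548° = 0.655336 rad and θ = 163.76° = 2.858151 rad:
Applying the spherical law of cosines for sides, sin φ₂ = sin φ₁ cos δ + cos φ₁ sin δ cos θ = 0.522952, so φ₂ = 31.530°.
Δλ = atan2( sin θ sin δ cos φ₁ , cos δ − sin φ₁ sin φ₂ ) = atan2(0.024134, 0.675358) = 0.035719 rad = 2.047°.
Hence λ₂ = -168.272° + 2.047° = -166.225°.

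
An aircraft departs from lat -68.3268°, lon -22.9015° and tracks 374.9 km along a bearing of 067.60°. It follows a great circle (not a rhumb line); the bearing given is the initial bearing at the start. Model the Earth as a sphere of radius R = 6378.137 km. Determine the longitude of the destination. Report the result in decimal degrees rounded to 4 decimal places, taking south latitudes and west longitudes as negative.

Angular distance δ = d/R = 374.9 / 6378.137 = 0.058779 rad.
With φ₁ = -68.3268° = -1.192528 rad and θ = 67.6° = 1.179843 rad:
Applying the spherical law of cosines for sides, sin φ₂ = sin φ₁ cos δ + cos φ₁ sin δ cos θ = -0.919433, so φ₂ = -66.8433°.
Then Δλ = atan2(0.020058, 0.143839) = 0.138556 rad, from sin θ sin δ cos φ₁ over cos δ − sin φ₁ sin φ₂.
Hence λ₂ = -22.9015° + 7.9387° = -14.9628°.

longitude -14.9628°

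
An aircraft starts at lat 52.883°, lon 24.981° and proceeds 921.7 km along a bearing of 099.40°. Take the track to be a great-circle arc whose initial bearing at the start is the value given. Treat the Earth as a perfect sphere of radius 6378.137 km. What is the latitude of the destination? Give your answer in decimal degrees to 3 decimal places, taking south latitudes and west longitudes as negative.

latitude 50.796°

Angular distance δ = d/R = 921.7 / 6378.137 = 0.144509 rad.
Start latitude φ₁ = 0.922982 rad; initial bearing θ = 1.734857 rad.
Destination latitude: φ₂ = arcsin( sin φ₁ cos δ + cos φ₁ sin δ cos θ ) = arcsin(0.774900) = 50.796°.
Δλ = atan2( sin θ sin δ cos φ₁ , cos δ − sin φ₁ sin φ₂ ) = atan2(0.085733, 0.371667) = 0.226707 rad = 12.989°.
Hence λ₂ = 24.981° + 12.989° = 37.970°.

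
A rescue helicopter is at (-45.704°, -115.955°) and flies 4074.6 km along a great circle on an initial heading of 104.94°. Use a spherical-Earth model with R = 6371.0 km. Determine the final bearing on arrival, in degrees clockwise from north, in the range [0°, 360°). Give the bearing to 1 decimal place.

final bearing 67.3°

Central angle δ = d/R = 0.639554 rad.
With φ₁ = -45.704° = -0.797685 rad and θ = 104.94° = 1.831549 rad:
sin φ₂ = sin φ₁ cos δ + cos φ₁ sin δ cos θ = (-0.715741)(0.802362) + (0.698365)(0.596838)(-0.257807) = -0.681741
φ₂ = asin(-0.681741) = -0.750139 rad = -42.980°.
Then Δλ = atan2(0.402721, 0.314412) = 0.907923 rad, from sin θ sin δ cos φ₁ over cos δ − sin φ₁ sin φ₂.
Hence λ₂ = -115.955° + 52.020° = -63.935°.
The forward bearing on arrival equals the back-azimuth from the destination plus 180°.
Back-azimuth from P₂ (-43.0°, -63.9°) to P₁ (-45.7°, -116.0°), with Δλ' = λ₁ − λ₂ = -52.0°: atan2( sin Δλ' cos φ₁ , cos φ₂ sin φ₁ − sin φ₂ cos φ₁ cos Δλ' ) = 247.3°.
Final bearing = (247.3° + 180°) mod 360° = 67.3°.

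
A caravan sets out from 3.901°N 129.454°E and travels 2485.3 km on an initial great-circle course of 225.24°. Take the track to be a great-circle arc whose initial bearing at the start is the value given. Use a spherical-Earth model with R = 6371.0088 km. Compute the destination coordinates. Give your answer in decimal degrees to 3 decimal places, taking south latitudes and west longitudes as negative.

latitude -11.784°, longitude 113.442°

δ = 2485.3/6371.0088 = 0.390095 rad (22.3508°).
Converting: φ₁ = 0.068085 rad, θ = 3.931180 rad.
Destination latitude: φ₂ = arcsin( sin φ₁ cos δ + cos φ₁ sin δ cos θ ) = arcsin(-0.204225) = -11.784°.
For the longitude increment, Δλ = atan2( sin θ sin δ cos φ₁, cos δ − sin φ₁ sin φ₂ ) = atan2(-0.269394, 0.938767) = -16.012°.
Hence λ₂ = 129.454° + -16.012° = 113.442°.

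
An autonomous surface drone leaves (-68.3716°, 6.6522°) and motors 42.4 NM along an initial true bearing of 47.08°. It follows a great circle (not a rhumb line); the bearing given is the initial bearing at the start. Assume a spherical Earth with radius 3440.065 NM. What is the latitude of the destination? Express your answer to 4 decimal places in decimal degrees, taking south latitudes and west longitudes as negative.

latitude -67.8849°

The arc subtends δ = 42.4/3440.065 = 0.012325 rad at the centre.
Start latitude φ₁ = -1.193310 rad; initial bearing θ = 0.821701 rad.
Destination latitude: φ₂ = arcsin( sin φ₁ cos δ + cos φ₁ sin δ cos θ ) = arcsin(-0.926430) = -67.8849°.
Δλ = atan2( sin θ sin δ cos φ₁ , cos δ − sin φ₁ sin φ₂ ) = atan2(0.003327, 0.138721) = 0.023977 rad = 1.3738°.
λ₂ = 6.6522° + 1.3738° = 8.0260°.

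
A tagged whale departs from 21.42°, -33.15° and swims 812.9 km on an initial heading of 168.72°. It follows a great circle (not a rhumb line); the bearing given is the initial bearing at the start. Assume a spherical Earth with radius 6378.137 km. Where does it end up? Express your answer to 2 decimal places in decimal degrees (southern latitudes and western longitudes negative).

latitude 14.25°, longitude -31.68°

Angular distance δ = d/R = 812.9 / 6378.137 = 0.127451 rad.
With φ₁ = 21.42° = 0.373850 rad and θ = 168.72° = 2.944720 rad:
Applying the spherical law of cosines for sides, sin φ₂ = sin φ₁ cos δ + cos φ₁ sin δ cos θ = 0.246199, so φ₂ = 14.25°.
Then Δλ = atan2(0.023145, 0.901977) = 0.025655 rad, from sin θ sin δ cos φ₁ over cos δ − sin φ₁ sin φ₂.
Hence λ₂ = -33.15° + 1.47° = -31.68°.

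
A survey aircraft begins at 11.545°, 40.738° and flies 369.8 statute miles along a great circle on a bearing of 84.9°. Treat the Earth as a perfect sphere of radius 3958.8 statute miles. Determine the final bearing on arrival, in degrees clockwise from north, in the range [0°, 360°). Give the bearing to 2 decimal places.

final bearing 86.01°

δ = 369.8/3958.8 = 0.093412 rad (5.3521°).
Converting: φ₁ = 0.201498 rad, θ = 1.481785 rad.
Applying the spherical law of cosines for sides, sin φ₂ = sin φ₁ cos δ + cos φ₁ sin δ cos θ = 0.207389, so φ₂ = 11.969°.
Then Δλ = atan2(0.091027, 0.954134) = 0.095115 rad, from sin θ sin δ cos φ₁ over cos δ − sin φ₁ sin φ₂.
λ₂ = 40.738° + 5.450° = 46.188°.
The forward bearing on arrival equals the back-azimuth from the destination plus 180°.
Back-azimuth from P₂ (11.97°, 46.19°) to P₁ (11.54°, 40.74°), with Δλ' = λ₁ − λ₂ = -5.45°: atan2( sin Δλ' cos φ₁ , cos φ₂ sin φ₁ − sin φ₂ cos φ₁ cos Δλ' ) = 266.01°.
Final bearing = (266.01° + 180°) mod 360° = 86.01°.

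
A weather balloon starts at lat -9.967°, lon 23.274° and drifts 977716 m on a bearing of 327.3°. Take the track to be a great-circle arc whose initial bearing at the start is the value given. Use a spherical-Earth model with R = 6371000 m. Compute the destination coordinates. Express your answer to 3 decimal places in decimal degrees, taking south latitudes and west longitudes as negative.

latitude -2.542°, longitude 18.532°

Central angle δ = d/R = 0.153464 rad.
With φ₁ = -9.967° = -0.173957 rad and θ = 327.3° = 5.712463 rad:
sin φ₂ = sin φ₁ cos δ + cos φ₁ sin δ cos θ = (-0.173081)(0.988248) + (0.984908)(0.152862)(0.841511) = -0.044353
φ₂ = asin(-0.044353) = -0.044368 rad = -2.542°.
For the longitude increment, Δλ = atan2( sin θ sin δ cos φ₁, cos δ − sin φ₁ sin φ₂ ) = atan2(-0.081336, 0.980571) = -4.742°.
Hence λ₂ = 23.274° + -4.742° = 18.532°.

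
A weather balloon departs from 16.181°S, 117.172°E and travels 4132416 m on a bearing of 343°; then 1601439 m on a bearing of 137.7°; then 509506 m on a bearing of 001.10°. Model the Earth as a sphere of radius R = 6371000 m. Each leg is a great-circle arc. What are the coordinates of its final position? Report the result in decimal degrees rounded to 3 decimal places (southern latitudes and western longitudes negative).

latitude 13.138°, longitude 116.213°

Apply the spherical direct solution leg by leg, carrying full precision between legs.
Leg 1: from (-16.181°, 117.172°), δ = 4132416/6371000 = 0.648629 rad, θ = 343° → φ = 19.435°, λ = 106.377°.
Leg 2: from (19.435°, 106.377°), δ = 1601439/6371000 = 0.251364 rad, θ = 137.7° → φ = 8.557°, λ = 116.123°.
Leg 3: from (8.557°, 116.123°), δ = 509506/6371000 = 0.079973 rad, θ = 1.1° → φ = 13.138°, λ = 116.213°.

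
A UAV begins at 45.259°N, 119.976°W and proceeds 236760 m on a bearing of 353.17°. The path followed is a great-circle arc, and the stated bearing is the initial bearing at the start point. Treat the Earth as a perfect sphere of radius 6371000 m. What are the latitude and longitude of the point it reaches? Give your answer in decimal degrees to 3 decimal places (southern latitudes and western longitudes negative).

Angular distance δ = d/R = 236760 / 6371000 = 0.037162 rad.
With φ₁ = 45.259° = 0.789919 rad and θ = 353.17° = 6.163979 rad:
sin φ₂ = sin φ₁ cos δ + cos φ₁ sin δ cos θ = (0.710296)(0.999310) + (0.703903)(0.037154)(0.992903) = 0.735772
φ₂ = asin(0.735772) = 0.826807 rad = 47.373°.
Δλ = atan2( sin θ sin δ cos φ₁ , cos δ − sin φ₁ sin φ₂ ) = atan2(-0.003110, 0.476693) = -0.006524 rad = -0.374°.
λ₂ = -119.976° + -0.374° = -120.350°.

latitude 47.373°, longitude -120.350°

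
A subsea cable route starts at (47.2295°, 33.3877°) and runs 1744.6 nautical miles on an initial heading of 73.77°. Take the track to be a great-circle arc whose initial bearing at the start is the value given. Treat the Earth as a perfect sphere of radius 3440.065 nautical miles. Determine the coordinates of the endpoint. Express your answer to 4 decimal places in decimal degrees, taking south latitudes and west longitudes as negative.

latitude 47.2114°, longitude 76.7401°

Angular distance δ = d/R = 1744.6 / 3440.065 = 0.507142 rad.
With φ₁ = 47.2295° = 0.824310 rad and θ = 73.77° = 1.287529 rad:
sin φ₂ = sin φ₁ cos δ + cos φ₁ sin δ cos θ = (0.734080)(0.874136) + (0.679063)(0.485681)(0.279494) = 0.733865
φ₂ = asin(0.733865) = 0.823994 rad = 47.2114°.
Δλ = atan2( sin θ sin δ cos φ₁ , cos δ − sin φ₁ sin φ₂ ) = atan2(0.316664, 0.335421) = 0.756642 rad = 43.3524°.
λ₂ = λ₁ + Δλ = 76.7401°.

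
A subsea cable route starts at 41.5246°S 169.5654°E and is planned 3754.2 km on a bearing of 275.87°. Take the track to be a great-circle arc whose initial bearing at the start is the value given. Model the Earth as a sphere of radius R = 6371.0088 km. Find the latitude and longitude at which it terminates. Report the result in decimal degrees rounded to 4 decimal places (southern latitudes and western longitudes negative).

latitude -30.5696°, longitude 129.6187°

δ = 3754.2/6371.0088 = 0.589263 rad (33.7623°).
Start latitude φ₁ = -0.724741 rad; initial bearing θ = 4.814840 rad.
Applying the spherical law of cosines for sides, sin φ₂ = sin φ₁ cos δ + cos φ₁ sin δ cos θ = -0.508584, so φ₂ = -30.5696°.
Δλ = atan2( sin θ sin δ cos φ₁ , cos δ − sin φ₁ sin φ₂ ) = atan2(-0.413891, 0.494189) = -0.697202 rad = -39.9467°.
λ₂ = λ₁ + Δλ = 129.6187°.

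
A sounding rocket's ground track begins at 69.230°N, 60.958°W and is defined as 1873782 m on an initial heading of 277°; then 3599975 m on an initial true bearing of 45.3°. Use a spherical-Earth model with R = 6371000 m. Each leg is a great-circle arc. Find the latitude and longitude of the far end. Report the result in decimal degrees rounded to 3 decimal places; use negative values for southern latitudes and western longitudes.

Apply the spherical direct solution leg by leg, carrying full precision between legs.
Leg 1: from (69.230°, -60.958°), δ = 1873782/6371000 = 0.294111 rad, θ = 277° → φ = 65.147°, λ = -104.162°.
Leg 2: from (65.147°, -104.162°), δ = 3599975/6371000 = 0.565057 rad, θ = 45.3° → φ = 67.615°, λ = -16.148°.

latitude 67.615°, longitude -16.148°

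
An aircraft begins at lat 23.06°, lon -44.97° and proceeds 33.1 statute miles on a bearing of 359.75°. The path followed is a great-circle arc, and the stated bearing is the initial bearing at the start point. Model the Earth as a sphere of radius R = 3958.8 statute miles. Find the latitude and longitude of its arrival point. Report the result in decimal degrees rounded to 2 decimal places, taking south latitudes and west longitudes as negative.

Angular distance δ = d/R = 33.1 / 3958.8 = 0.008361 rad.
Start latitude φ₁ = 0.402473 rad; initial bearing θ = 6.278822 rad.
Destination latitude: φ₂ = arcsin( sin φ₁ cos δ + cos φ₁ sin δ cos θ ) = arcsin(0.399374) = 23.54°.
For the longitude increment, Δλ = atan2( sin θ sin δ cos φ₁, cos δ − sin φ₁ sin φ₂ ) = atan2(-0.000034, 0.843532) = -0.00°.
λ₂ = -44.97° + -0.00° = -44.97°.

latitude 23.54°, longitude -44.97°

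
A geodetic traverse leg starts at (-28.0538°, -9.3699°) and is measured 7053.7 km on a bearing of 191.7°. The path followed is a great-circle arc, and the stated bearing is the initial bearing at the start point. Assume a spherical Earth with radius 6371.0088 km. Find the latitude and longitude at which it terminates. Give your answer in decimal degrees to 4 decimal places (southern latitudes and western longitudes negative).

Central angle δ = d/R = 1.107156 rad.
Start latitude φ₁ = -0.489631 rad; initial bearing θ = 3.345796 rad.
Destination latitude: φ₂ = arcsin( sin φ₁ cos δ + cos φ₁ sin δ cos θ ) = arcsin(-0.983262) = -79.5022°.
For the longitude increment, Δλ = atan2( sin θ sin δ cos φ₁, cos δ − sin φ₁ sin φ₂ ) = atan2(-0.160068, -0.015221) = -95.4321°.
Hence λ₂ = -9.3699° + -95.4321° = -104.8020°.

latitude -79.5022°, longitude -104.8020°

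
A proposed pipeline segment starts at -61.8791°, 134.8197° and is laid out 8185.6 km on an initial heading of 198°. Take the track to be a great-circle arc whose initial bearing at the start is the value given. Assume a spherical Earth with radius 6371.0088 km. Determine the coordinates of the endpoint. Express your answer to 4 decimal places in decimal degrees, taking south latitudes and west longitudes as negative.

latitude -42.7541°, longitude -21.3671°

Central angle δ = d/R = 1.284820 rad.
Converting: φ₁ = -1.079994 rad, θ = 3.455752 rad.
Applying the spherical law of cosines for sides, sin φ₂ = sin φ₁ cos δ + cos φ₁ sin δ cos θ = -0.678854, so φ₂ = -42.7541°.
Then Δλ = atan2(-0.139735, -0.316624) = -2.725975 rad, from sin θ sin δ cos φ₁ over cos δ − sin φ₁ sin φ₂.
λ₂ = λ₁ + Δλ = -21.3671°.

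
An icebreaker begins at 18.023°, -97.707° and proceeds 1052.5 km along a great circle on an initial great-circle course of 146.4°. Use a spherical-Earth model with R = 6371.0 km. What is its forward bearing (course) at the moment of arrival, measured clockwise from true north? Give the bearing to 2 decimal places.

Central angle δ = d/R = 0.165202 rad.
Start latitude φ₁ = 0.314561 rad; initial bearing θ = 2.555162 rad.
Applying the spherical law of cosines for sides, sin φ₂ = sin φ₁ cos δ + cos φ₁ sin δ cos θ = 0.174932, so φ₂ = 10.075°.
Δλ = atan2( sin θ sin δ cos φ₁ , cos δ − sin φ₁ sin φ₂ ) = atan2(0.086541, 0.932261) = 0.092563 rad = 5.303°.
Hence λ₂ = -97.707° + 5.303° = -92.404°.
The forward bearing on arrival equals the back-azimuth from the destination plus 180°.
Back-azimuth from P₂ (10.07°, -92.40°) to P₁ (18.02°, -97.71°), with Δλ' = λ₁ − λ₂ = -5.30°: atan2( sin Δλ' cos φ₁ , cos φ₂ sin φ₁ − sin φ₂ cos φ₁ cos Δλ' ) = 327.69°.
Final bearing = (327.69° + 180°) mod 360° = 147.69°.

final bearing 147.69°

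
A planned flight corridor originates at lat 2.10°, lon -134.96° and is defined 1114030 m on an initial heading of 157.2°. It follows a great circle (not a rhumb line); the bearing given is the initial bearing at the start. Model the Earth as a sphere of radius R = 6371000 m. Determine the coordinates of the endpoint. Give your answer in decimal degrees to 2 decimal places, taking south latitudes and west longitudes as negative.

latitude -7.13°, longitude -131.06°

Angular distance δ = d/R = 1114030 / 6371000 = 0.174860 rad.
Start latitude φ₁ = 0.036652 rad; initial bearing θ = 2.743658 rad.
Destination latitude: φ₂ = arcsin( sin φ₁ cos δ + cos φ₁ sin δ cos θ ) = arcsin(-0.124184) = -7.13°.
Δλ = atan2( sin θ sin δ cos φ₁ , cos δ − sin φ₁ sin φ₂ ) = atan2(0.067371, 0.989302) = 0.067994 rad = 3.90°.
λ₂ = λ₁ + Δλ = -131.06°.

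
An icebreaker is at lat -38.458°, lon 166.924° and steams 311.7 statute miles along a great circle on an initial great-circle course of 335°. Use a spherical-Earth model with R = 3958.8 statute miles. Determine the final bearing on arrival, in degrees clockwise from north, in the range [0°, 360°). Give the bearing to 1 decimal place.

The arc subtends δ = 311.7/3958.8 = 0.078736 rad at the centre.
Start latitude φ₁ = -0.671219 rad; initial bearing θ = 5.846853 rad.
Destination latitude: φ₂ = arcsin( sin φ₁ cos δ + cos φ₁ sin δ cos θ ) = arcsin(-0.564193) = -34.346°.
For the longitude increment, Δλ = atan2( sin θ sin δ cos φ₁, cos δ − sin φ₁ sin φ₂ ) = atan2(-0.026030, 0.646007) = -2.307°.
λ₂ = λ₁ + Δλ = 164.617°.
The forward bearing on arrival equals the back-azimuth from the destination plus 180°.
Back-azimuth from P₂ (-34.3°, 164.6°) to P₁ (-38.5°, 166.9°), with Δλ' = λ₁ − λ₂ = 2.3°: atan2( sin Δλ' cos φ₁ , cos φ₂ sin φ₁ − sin φ₂ cos φ₁ cos Δλ' ) = 156.4°.
Final bearing = (156.4° + 180°) mod 360° = 336.4°.

final bearing 336.4°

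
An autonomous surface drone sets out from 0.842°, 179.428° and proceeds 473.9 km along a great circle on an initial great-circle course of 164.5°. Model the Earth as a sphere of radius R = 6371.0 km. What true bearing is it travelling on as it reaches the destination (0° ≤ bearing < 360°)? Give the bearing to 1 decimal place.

final bearing 164.5°

δ = 473.9/6371 = 0.074384 rad (4.2619°).
Start latitude φ₁ = 0.014696 rad; initial bearing θ = 2.871067 rad.
Applying the spherical law of cosines for sides, sin φ₂ = sin φ₁ cos δ + cos φ₁ sin δ cos θ = -0.056950, so φ₂ = -3.265°.
For the longitude increment, Δλ = atan2( sin θ sin δ cos φ₁, cos δ − sin φ₁ sin φ₂ ) = atan2(0.019858, 0.998072) = 1.140°.
λ₂ = 179.428° + 1.140° = 180.568°, normalized to (−180°, 180°] → -179.432°.
The forward bearing on arrival equals the back-azimuth from the destination plus 180°.
Back-azimuth from P₂ (-3.3°, -179.4°) to P₁ (0.8°, 179.4°), with Δλ' = λ₁ − λ₂ = 358.9°: atan2( sin Δλ' cos φ₁ , cos φ₂ sin φ₁ − sin φ₂ cos φ₁ cos Δλ' ) = 344.5°.
Final bearing = (344.5° + 180°) mod 360° = 164.5°.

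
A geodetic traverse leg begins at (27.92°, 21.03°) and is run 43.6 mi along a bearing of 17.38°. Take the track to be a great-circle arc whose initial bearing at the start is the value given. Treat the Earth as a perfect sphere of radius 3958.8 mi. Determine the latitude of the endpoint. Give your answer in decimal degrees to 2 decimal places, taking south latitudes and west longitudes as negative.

latitude 28.52°

Central angle δ = d/R = 0.011013 rad.
With φ₁ = 27.92° = 0.487296 rad and θ = 17.38° = 0.303338 rad:
Applying the spherical law of cosines for sides, sin φ₂ = sin φ₁ cos δ + cos φ₁ sin δ cos θ = 0.477497, so φ₂ = 28.52°.
Δλ = atan2( sin θ sin δ cos φ₁ , cos δ − sin φ₁ sin φ₂ ) = atan2(0.002907, 0.776357) = 0.003744 rad = 0.21°.
λ₂ = λ₁ + Δλ = 21.24°.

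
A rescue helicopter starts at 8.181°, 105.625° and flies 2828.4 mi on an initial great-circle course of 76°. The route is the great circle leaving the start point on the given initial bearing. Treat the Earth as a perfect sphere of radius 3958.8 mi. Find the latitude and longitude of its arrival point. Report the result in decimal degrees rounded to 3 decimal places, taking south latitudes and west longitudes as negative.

latitude 15.331°, longitude 146.864°

Central angle δ = d/R = 0.714459 rad.
With φ₁ = 8.181° = 0.142785 rad and θ = 76° = 1.326450 rad:
Destination latitude: φ₂ = arcsin( sin φ₁ cos δ + cos φ₁ sin δ cos θ ) = arcsin(0.264397) = 15.331°.
Then Δλ = atan2(0.629277, 0.717824) = 0.719761 rad, from sin θ sin δ cos φ₁ over cos δ − sin φ₁ sin φ₂.
Hence λ₂ = 105.625° + 41.239° = 146.864°.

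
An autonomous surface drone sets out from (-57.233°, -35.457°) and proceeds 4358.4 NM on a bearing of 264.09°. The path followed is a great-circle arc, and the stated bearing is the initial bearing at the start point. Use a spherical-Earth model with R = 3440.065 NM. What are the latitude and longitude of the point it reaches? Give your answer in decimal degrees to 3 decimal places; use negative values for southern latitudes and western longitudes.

Central angle δ = d/R = 1.266953 rad.
With φ₁ = -57.233° = -0.998904 rad and θ = 264.09° = 4.609240 rad:
Applying the spherical law of cosines for sides, sin φ₂ = sin φ₁ cos δ + cos φ₁ sin δ cos θ = -0.304757, so φ₂ = -17.744°.
Δλ = atan2( sin θ sin δ cos φ₁ , cos δ − sin φ₁ sin φ₂ ) = atan2(-0.513688, 0.042926) = -1.487426 rad = -85.223°.
λ₂ = -35.457° + -85.223° = -120.680°.

latitude -17.744°, longitude -120.680°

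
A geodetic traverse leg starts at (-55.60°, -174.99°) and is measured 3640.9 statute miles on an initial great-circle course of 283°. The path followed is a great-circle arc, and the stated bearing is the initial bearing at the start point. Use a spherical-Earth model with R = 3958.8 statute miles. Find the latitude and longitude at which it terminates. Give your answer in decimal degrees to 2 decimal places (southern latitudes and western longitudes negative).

latitude -23.51°, longitude 127.31°

Central angle δ = d/R = 0.919698 rad.
Converting: φ₁ = -0.970403 rad, θ = 4.939282 rad.
sin φ₂ = sin φ₁ cos δ + cos φ₁ sin δ cos θ = (-0.825113)(0.606060) + (0.564967)(0.795419)(0.224951) = -0.398979
φ₂ = asin(-0.398979) = -0.410403 rad = -23.51°.
Then Δλ = atan2(-0.437868, 0.276858) = -1.006975 rad, from sin θ sin δ cos φ₁ over cos δ − sin φ₁ sin φ₂.
λ₂ = -174.99° + -57.70° = -232.69°, normalized to (−180°, 180°] → 127.31°.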